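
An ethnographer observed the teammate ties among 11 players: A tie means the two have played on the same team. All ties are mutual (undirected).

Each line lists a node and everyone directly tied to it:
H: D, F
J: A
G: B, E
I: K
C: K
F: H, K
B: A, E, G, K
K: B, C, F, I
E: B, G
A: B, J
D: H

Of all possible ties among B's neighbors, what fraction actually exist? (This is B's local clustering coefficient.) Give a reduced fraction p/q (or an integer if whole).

B's neighbors: A, E, G, and K (k = 4).
Possible neighbor pairs: C(4,2) = 6. Edges among them: E–G → e = 1.
Clustering(B) = 1/6.

1/6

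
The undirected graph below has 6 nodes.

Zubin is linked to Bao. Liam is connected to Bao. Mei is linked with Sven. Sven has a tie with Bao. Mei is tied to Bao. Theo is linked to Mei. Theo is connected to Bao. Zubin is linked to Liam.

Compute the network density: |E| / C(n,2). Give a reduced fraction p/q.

8/15

There are 8 edges and 6 nodes, so the maximum possible is C(6,2) = 15.
Density = 8/15.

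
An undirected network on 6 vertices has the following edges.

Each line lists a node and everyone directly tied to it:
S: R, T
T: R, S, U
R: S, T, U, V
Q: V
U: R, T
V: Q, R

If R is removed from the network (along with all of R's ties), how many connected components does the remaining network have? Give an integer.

2

Without R, the remaining ties split the others into: {Q, V}; {S, T, U}.
That's 2 separate components.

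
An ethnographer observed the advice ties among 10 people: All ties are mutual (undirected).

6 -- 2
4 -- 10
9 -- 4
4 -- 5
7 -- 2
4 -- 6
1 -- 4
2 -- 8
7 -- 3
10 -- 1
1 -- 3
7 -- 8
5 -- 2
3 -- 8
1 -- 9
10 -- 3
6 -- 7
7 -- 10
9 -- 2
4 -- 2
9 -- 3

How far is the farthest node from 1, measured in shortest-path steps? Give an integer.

Distances from 1: 2:2, 3:1, 4:1, 5:2, 6:2, 7:2, 8:2, 9:1, 10:1.
The largest is 2 (to 2, 7, 8, 6, and 5), so the eccentricity of 1 is 2.

2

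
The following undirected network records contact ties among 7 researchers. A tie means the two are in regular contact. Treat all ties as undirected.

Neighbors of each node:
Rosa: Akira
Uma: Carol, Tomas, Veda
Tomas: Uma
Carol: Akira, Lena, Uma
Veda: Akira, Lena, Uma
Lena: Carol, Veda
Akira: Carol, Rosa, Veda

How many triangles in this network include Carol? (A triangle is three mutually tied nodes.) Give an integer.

0

Carol's neighbors are Akira, Lena, and Uma, but none of them are tied to each other, so no triangle contains Carol.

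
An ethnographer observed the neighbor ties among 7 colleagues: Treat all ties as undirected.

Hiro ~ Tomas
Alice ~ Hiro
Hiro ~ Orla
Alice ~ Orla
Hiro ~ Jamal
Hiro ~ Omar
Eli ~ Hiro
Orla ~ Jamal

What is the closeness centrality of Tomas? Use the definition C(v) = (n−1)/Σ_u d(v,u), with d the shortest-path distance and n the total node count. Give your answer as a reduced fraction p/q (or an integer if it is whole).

6/11

Distances from Tomas: Alice:2, Eli:2, Hiro:1, Jamal:2, Omar:2, Orla:2. Sum = 11.
n = 7, so closeness = 6/11.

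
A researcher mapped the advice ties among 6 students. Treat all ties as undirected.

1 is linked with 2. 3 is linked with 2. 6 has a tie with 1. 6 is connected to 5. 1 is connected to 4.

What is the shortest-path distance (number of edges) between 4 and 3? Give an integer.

3

One shortest route is 4 – 1 – 2 – 3, which uses 3 edges, and at distance 2 from 4 we only reach {2, 6}, which does not include 3. So d(4,3) = 3.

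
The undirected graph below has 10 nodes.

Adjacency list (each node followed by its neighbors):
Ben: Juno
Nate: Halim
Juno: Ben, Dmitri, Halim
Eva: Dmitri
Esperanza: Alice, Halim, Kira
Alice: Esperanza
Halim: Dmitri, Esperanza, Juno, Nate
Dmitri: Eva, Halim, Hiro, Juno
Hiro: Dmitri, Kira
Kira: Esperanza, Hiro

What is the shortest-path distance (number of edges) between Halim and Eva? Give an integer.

One shortest route is Halim – Dmitri – Eva, which uses 2 edges, and Halim and Eva are not directly tied, so nothing shorter exists. So d(Halim,Eva) = 2.

2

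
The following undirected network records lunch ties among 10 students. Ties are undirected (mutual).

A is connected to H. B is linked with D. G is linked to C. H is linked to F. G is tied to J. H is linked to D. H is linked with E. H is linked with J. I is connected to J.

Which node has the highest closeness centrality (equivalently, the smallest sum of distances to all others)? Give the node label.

Farness (sum of distances to all others) for each node — A:22, B:28, C:30, D:20, E:22, F:22, G:22, H:14, I:24, J:16.
The smallest farness is 14, for H, so H has the highest closeness.

H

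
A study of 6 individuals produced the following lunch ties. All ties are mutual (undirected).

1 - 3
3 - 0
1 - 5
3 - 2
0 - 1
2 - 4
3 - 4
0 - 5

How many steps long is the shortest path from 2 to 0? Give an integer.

2

One shortest route is 2 – 3 – 0, which uses 2 edges, and 2 and 0 are not directly tied, so nothing shorter exists. So d(2,0) = 2.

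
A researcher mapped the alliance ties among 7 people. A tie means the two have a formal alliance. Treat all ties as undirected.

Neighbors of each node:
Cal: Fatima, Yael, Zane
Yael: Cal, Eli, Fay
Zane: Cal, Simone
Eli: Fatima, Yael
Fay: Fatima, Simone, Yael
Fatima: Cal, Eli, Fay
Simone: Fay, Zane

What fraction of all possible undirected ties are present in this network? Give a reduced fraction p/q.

There are 9 edges and 7 nodes, so the maximum possible is C(7,2) = 21.
Density = 9/21 = 3/7.

3/7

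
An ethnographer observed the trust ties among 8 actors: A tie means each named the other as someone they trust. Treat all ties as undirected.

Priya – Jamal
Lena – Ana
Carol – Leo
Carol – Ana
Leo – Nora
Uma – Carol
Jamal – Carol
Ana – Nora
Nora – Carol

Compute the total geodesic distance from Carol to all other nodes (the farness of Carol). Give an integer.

Distances from Carol: Ana:1, Jamal:1, Lena:2, Leo:1, Nora:1, Priya:2, Uma:1.
Sum = 1 + 1 + 2 + 1 + 1 + 2 + 1 = 9.

9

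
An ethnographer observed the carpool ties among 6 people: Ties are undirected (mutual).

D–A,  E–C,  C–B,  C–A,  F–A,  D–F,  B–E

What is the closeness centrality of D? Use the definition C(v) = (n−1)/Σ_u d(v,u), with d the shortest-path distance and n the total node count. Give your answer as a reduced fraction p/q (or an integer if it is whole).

1/2

Distances from D: A:1, B:3, C:2, E:3, F:1. Sum = 10.
n = 6, so closeness = 5/10 = 1/2.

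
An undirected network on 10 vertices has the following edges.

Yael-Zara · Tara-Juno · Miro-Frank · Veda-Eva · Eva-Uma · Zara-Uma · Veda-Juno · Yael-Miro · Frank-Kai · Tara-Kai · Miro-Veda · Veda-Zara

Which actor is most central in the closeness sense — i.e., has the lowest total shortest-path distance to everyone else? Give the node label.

Veda

Farness (sum of distances to all others) for each node — Eva:21, Frank:21, Juno:19, Kai:25, Miro:17, Tara:23, Uma:25, Veda:15, Yael:21, Zara:19.
The smallest farness is 15, for Veda, so Veda has the highest closeness.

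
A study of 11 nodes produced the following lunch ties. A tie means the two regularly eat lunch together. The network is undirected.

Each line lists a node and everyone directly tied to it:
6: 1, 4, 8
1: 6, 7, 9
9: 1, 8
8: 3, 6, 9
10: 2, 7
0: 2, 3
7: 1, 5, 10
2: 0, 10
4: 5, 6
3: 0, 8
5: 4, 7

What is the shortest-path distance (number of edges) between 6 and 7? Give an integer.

2

One shortest route is 6 – 1 – 7, which uses 2 edges, and 6 and 7 are not directly tied, so nothing shorter exists. So d(6,7) = 2.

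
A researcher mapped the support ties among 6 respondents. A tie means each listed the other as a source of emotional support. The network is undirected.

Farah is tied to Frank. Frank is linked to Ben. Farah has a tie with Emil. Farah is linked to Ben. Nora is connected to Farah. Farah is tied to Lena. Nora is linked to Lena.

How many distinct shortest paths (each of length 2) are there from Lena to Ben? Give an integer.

The shortest distance is 2, and the only length-2 path is Lena–Farah–Ben. So there is exactly 1 shortest path.

1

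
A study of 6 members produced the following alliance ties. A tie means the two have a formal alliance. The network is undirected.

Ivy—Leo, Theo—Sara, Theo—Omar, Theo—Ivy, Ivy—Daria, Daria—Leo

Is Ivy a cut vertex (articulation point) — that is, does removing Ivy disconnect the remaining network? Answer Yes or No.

Removing Ivy leaves {Omar, Sara, and Theo} with no path to {Daria and Leo}, so the network splits into 2 components. Ivy is a cut vertex.

Yes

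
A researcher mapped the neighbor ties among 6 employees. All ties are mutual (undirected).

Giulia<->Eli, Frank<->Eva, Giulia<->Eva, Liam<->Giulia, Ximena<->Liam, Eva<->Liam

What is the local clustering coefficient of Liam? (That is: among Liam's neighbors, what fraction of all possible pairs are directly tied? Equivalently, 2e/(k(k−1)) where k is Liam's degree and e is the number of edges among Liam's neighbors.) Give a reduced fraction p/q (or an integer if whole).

Liam's neighbors: Eva, Giulia, and Ximena (k = 3).
Possible neighbor pairs: C(3,2) = 3. Edges among them: Eva–Giulia → e = 1.
Clustering(Liam) = 1/3.

1/3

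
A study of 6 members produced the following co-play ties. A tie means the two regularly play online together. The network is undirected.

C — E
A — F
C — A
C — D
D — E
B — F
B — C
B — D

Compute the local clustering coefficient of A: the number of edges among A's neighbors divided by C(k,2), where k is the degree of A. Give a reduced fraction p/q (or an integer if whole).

0

A's neighbors: C and F (k = 2).
Possible neighbor pairs: C(2,2) = 1. Edges among them: none → e = 0.
Clustering(A) = 0/1.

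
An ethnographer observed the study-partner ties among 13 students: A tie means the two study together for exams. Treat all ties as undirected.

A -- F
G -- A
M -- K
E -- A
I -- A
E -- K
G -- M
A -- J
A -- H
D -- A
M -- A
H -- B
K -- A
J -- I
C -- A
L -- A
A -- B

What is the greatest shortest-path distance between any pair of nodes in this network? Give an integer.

Eccentricity of each node (its greatest distance to any other): A:1, B:2, C:2, D:2, E:2, F:2, G:2, H:2, I:2, J:2, K:2, L:2, M:2.
The maximum eccentricity is 2, realized for instance by the pair B–D via B – A – D. So the diameter is 2.

2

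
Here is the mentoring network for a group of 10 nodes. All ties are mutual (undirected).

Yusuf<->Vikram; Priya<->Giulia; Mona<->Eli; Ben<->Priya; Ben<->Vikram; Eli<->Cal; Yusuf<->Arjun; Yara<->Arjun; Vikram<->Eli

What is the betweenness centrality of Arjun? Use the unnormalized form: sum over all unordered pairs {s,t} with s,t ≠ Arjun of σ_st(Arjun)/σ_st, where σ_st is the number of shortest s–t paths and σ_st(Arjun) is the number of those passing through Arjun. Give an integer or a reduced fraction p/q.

8

Pairs whose geodesics pass through Arjun — Giulia–Yara: 1; Ben–Yara: 1; Yusuf–Yara: 1; Vikram–Yara: 1; Mona–Yara: 1; Priya–Yara: 1; Yara–Eli: 1; Yara–Cal: 1.
All other pairs contribute 0.
Summing the contributions gives betweenness(Arjun) = 8.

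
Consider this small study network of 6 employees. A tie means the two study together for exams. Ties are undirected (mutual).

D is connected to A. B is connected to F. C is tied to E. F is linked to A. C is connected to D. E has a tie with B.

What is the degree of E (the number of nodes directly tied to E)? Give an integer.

2

E is directly tied to B and C. That is 2 neighbors, so the degree of E is 2.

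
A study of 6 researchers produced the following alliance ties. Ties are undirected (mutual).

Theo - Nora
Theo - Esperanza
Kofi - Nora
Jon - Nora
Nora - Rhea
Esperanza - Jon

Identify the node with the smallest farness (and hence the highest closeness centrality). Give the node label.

Farness (sum of distances to all others) for each node — Esperanza:10, Jon:8, Kofi:10, Nora:6, Rhea:10, Theo:8.
The smallest farness is 6, for Nora, so Nora has the highest closeness.

Nora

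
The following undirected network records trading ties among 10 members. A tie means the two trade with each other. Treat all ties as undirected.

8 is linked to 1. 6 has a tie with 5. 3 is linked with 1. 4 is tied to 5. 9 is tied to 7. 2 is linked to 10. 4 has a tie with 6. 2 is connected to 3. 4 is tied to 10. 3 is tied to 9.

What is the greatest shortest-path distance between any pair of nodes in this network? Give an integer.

6

Eccentricity of each node (its greatest distance to any other): 1:5, 2:3, 3:4, 4:5, 5:6, 6:6, 7:6, 8:6, 9:5, 10:4.
The maximum eccentricity is 6, realized for instance by the pair 7–5 via 7 – 9 – 3 – 2 – 10 – 4 – 5. So the diameter is 6.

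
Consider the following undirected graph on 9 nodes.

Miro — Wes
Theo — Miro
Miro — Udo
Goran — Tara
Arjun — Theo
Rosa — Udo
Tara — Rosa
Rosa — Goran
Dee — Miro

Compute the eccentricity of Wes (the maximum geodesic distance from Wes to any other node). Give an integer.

Distances from Wes: Arjun:3, Dee:2, Goran:4, Miro:1, Rosa:3, Tara:4, Theo:2, Udo:2.
The largest is 4 (to Tara and Goran), so the eccentricity of Wes is 4.

4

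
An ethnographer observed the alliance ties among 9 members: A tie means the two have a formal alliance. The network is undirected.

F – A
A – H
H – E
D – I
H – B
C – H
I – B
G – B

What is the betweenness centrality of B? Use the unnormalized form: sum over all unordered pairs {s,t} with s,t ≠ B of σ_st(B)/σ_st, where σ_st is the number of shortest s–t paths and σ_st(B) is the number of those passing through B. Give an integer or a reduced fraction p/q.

Pairs whose geodesics pass through B — C–I: 1; C–D: 1; C–G: 1; I–E: 1; I–H: 1; I–G: 1; I–F: 1; I–A: 1; E–D: 1; E–G: 1; H–D: 1; H–G: 1; D–G: 1; D–F: 1 … (+3 more pairs).
All other pairs contribute 0.
Summing the contributions gives betweenness(B) = 17.

17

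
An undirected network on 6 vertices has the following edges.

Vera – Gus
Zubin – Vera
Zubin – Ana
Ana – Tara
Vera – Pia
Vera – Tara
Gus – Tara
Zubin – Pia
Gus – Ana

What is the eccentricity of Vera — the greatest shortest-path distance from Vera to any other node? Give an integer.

2

Distances from Vera: Ana:2, Gus:1, Pia:1, Tara:1, Zubin:1.
The largest is 2 (to Ana), so the eccentricity of Vera is 2.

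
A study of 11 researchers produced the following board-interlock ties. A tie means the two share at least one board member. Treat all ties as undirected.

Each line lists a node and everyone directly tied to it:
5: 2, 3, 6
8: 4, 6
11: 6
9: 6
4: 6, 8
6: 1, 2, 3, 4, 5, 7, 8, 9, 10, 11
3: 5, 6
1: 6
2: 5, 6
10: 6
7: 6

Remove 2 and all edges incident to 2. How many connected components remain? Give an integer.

1

2's neighbors (5 and 6) remain reachable from one another through other ties, so the rest of the network stays in one piece.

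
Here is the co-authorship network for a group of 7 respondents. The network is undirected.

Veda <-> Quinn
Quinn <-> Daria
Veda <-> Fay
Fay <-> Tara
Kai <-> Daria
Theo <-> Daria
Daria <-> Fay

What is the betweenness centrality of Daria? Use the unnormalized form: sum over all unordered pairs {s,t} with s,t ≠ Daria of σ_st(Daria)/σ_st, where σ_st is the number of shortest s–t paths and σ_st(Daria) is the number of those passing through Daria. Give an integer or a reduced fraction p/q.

Pairs whose geodesics pass through Daria — Quinn–Kai: 1; Quinn–Theo: 1; Quinn–Tara: 1/2; Quinn–Fay: 1/2; Kai–Theo: 1; Kai–Tara: 1; Kai–Veda: 2/2; Kai–Fay: 1; Theo–Tara: 1; Theo–Veda: 2/2; Theo–Fay: 1.
All other pairs contribute 0.
Summing the contributions gives betweenness(Daria) = 10.

10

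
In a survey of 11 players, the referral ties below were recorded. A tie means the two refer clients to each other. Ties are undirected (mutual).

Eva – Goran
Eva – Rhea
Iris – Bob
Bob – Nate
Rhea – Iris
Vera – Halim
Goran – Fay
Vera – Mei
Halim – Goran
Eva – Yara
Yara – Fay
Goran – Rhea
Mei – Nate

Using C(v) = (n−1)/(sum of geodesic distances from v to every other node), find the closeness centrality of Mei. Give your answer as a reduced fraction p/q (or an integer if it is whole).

Distances from Mei: Bob:2, Eva:4, Fay:4, Goran:3, Halim:2, Iris:3, Nate:1, Rhea:4, Vera:1, Yara:5. Sum = 29.
n = 11, so closeness = 10/29.

10/29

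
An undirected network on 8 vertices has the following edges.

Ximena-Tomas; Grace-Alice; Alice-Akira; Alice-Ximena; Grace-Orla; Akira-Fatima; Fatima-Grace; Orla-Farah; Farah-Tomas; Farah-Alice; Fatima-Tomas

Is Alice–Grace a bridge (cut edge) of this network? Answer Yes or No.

No

Even without that edge, Alice still reaches Grace via Alice – Farah – Orla – Grace, so the network stays connected. Not a bridge.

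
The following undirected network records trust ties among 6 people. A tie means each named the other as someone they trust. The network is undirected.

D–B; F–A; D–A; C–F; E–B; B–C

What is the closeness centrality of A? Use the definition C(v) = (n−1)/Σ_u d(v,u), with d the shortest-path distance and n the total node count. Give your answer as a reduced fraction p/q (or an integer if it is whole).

Distances from A: B:2, C:2, D:1, E:3, F:1. Sum = 9.
n = 6, so closeness = 5/9.

5/9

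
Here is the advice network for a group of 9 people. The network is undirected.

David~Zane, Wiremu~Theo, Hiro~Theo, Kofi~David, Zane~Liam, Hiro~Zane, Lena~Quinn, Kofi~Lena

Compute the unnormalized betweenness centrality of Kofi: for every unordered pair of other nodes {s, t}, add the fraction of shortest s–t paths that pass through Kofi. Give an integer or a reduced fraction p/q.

Pairs whose geodesics pass through Kofi — Lena–Wiremu: 1; Lena–Theo: 1; Lena–Hiro: 1; Lena–Liam: 1; Lena–David: 1; Lena–Zane: 1; Quinn–Wiremu: 1; Quinn–Theo: 1; Quinn–Hiro: 1; Quinn–Liam: 1; Quinn–David: 1; Quinn–Zane: 1.
All other pairs contribute 0.
Summing the contributions gives betweenness(Kofi) = 12.

12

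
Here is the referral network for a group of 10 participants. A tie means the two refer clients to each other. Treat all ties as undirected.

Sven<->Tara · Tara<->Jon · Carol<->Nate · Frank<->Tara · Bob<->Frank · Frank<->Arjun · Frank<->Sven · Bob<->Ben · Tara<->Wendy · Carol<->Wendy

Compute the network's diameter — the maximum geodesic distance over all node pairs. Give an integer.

6

Eccentricity of each node (its greatest distance to any other): Arjun:5, Ben:6, Bob:5, Carol:5, Frank:4, Jon:4, Nate:6, Sven:4, Tara:3, Wendy:4.
The maximum eccentricity is 6, realized for instance by the pair Nate–Ben via Nate – Carol – Wendy – Tara – Frank – Bob – Ben. So the diameter is 6.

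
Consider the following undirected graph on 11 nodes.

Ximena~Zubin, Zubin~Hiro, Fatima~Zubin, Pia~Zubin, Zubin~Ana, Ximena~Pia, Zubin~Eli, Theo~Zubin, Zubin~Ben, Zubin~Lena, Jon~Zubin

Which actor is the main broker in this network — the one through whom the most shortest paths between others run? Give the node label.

Zubin

Unnormalized betweenness of each node: Ana:0, Ben:0, Eli:0, Fatima:0, Hiro:0, Jon:0, Lena:0, Pia:0, Theo:0, Ximena:0, Zubin:44.
Zubin has the largest value, 44, making it the main broker — the node through which the most shortest paths run.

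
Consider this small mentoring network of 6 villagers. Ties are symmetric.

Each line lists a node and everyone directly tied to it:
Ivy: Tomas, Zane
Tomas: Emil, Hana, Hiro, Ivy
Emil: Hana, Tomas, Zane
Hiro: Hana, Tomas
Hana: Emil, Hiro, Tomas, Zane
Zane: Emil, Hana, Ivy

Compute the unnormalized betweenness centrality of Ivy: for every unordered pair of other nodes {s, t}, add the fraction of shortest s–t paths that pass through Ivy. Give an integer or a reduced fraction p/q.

Pairs whose geodesics pass through Ivy — Tomas–Zane: 1/3.
All other pairs contribute 0.
Summing the contributions gives betweenness(Ivy) = 1/3.

1/3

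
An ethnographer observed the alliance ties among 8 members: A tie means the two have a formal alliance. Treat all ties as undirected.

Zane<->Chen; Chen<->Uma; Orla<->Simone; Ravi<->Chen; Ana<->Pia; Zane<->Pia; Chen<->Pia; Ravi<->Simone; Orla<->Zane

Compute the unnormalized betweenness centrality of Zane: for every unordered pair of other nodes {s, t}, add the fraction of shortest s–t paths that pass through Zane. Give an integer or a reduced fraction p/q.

Pairs whose geodesics pass through Zane — Orla–Pia: 1; Orla–Uma: 1; Orla–Chen: 1; Orla–Ana: 1; Simone–Pia: 1/2; Simone–Ana: 1/2.
All other pairs contribute 0.
Summing the contributions gives betweenness(Zane) = 5.

5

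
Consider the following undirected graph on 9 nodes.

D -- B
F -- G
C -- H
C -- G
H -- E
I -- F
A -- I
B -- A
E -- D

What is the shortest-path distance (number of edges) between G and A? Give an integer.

3

One shortest route is G – F – I – A, which uses 3 edges, and at distance 2 from G we only reach {H, I}, which does not include A. So d(G,A) = 3.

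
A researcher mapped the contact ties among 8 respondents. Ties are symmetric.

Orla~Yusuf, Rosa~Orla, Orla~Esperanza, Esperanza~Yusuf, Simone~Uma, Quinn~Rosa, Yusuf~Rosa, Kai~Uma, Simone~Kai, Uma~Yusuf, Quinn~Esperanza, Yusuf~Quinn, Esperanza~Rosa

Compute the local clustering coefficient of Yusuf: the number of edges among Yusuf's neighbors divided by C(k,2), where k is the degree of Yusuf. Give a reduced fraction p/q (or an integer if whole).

Yusuf's neighbors: Esperanza, Orla, Quinn, Rosa, and Uma (k = 5).
Possible neighbor pairs: C(5,2) = 10. Edges among them: Esperanza–Orla, Esperanza–Quinn, Esperanza–Rosa, Orla–Rosa, Quinn–Rosa → e = 5.
Clustering(Yusuf) = 5/10 = 1/2.

1/2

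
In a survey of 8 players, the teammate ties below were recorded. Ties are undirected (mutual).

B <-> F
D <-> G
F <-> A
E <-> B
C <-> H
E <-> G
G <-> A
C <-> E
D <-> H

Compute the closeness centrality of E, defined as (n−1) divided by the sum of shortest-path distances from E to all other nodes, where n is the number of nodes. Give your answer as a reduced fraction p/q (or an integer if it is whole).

7/11

Distances from E: A:2, B:1, C:1, D:2, F:2, G:1, H:2. Sum = 11.
n = 8, so closeness = 7/11.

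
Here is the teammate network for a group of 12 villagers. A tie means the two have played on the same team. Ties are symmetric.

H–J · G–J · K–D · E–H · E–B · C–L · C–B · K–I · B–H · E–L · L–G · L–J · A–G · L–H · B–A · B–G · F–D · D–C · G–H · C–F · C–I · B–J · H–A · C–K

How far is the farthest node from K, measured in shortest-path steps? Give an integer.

Distances from K: A:3, B:2, C:1, D:1, E:3, F:2, G:3, H:3, I:1, J:3, L:2.
The largest is 3 (to G, E, H, J, and A), so the eccentricity of K is 3.

3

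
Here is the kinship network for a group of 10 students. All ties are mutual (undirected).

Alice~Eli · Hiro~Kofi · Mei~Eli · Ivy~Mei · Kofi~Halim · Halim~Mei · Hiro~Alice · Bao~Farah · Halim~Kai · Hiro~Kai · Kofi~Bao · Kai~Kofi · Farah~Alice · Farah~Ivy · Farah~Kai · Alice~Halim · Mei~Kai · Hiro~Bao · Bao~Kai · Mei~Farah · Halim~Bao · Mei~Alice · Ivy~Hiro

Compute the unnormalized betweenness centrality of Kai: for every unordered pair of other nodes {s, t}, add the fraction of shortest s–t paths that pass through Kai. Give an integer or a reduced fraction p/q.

Pairs whose geodesics pass through Kai — Halim–Farah: 1/4; Halim–Hiro: 1/4; Kofi–Mei: 1/2; Kofi–Eli: 1/4; Kofi–Farah: 1/2; Mei–Hiro: 1/3; Mei–Bao: 1/3; Eli–Bao: 1/6; Farah–Hiro: 1/4.
All other pairs contribute 0.
Summing the contributions gives betweenness(Kai) = 17/6.

17/6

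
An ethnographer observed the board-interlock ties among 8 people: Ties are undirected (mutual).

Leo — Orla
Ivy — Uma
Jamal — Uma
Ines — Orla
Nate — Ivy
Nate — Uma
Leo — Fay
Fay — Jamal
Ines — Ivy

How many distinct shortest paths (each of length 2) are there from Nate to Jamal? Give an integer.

1

The shortest distance is 2, and the only length-2 path is Nate–Uma–Jamal. So there is exactly 1 shortest path.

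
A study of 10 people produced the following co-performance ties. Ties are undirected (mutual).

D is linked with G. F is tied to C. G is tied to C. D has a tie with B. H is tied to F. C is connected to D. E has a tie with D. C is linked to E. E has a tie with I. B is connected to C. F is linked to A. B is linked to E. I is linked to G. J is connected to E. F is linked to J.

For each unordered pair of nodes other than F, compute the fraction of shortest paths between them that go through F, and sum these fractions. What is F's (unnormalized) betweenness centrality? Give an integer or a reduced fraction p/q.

Pairs whose geodesics pass through F — A–H: 1; A–J: 1; A–I: 3/3; A–G: 1; A–C: 1; A–D: 1; A–E: 2/2; A–B: 1; H–J: 1; H–I: 3/3; H–G: 1; H–C: 1; H–D: 1; H–E: 2/2 … (+3 more pairs).
All other pairs contribute 0.
Summing the contributions gives betweenness(F) = 63/4.

63/4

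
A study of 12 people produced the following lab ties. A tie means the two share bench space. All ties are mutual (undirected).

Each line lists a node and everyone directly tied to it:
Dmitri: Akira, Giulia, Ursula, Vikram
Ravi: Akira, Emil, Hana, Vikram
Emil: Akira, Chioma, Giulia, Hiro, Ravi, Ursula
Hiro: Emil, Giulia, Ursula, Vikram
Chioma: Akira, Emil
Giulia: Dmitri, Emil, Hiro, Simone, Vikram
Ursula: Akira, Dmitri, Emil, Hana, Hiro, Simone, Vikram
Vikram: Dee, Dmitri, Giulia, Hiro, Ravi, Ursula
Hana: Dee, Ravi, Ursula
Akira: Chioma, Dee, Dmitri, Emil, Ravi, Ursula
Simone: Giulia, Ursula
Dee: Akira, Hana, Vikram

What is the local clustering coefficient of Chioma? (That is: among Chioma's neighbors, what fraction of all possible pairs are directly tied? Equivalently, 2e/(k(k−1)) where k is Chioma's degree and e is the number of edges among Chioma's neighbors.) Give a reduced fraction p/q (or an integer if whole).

1

Chioma's neighbors: Akira and Emil (k = 2).
Possible neighbor pairs: C(2,2) = 1. Edges among them: Akira–Emil → e = 1.
Clustering(Chioma) = 1/1.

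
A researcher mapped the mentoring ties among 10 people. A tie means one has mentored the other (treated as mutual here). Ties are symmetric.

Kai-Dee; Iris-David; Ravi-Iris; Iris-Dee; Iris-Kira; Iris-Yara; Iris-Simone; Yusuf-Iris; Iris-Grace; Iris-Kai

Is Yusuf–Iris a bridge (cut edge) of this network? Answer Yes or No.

Yes

Without the Yusuf–Iris edge there is no alternate route between Yusuf and Iris, so the network disconnects. It is a bridge.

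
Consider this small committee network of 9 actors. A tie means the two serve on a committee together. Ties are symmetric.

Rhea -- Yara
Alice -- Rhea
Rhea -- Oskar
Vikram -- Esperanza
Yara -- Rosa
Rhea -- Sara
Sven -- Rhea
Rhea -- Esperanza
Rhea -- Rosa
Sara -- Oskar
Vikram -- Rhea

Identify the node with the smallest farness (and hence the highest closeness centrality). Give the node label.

Rhea

Farness (sum of distances to all others) for each node — Alice:15, Esperanza:14, Oskar:14, Rhea:8, Rosa:14, Sara:14, Sven:15, Vikram:14, Yara:14.
The smallest farness is 8, for Rhea, so Rhea has the highest closeness.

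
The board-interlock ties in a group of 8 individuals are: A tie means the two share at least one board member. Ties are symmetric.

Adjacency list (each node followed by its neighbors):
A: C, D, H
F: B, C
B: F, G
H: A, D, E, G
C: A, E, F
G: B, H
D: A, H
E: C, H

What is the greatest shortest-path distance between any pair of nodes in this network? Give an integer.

Eccentricity of each node (its greatest distance to any other): A:3, B:3, C:3, D:3, E:3, F:3, G:3, H:3.
The maximum eccentricity is 3, realized for instance by the pair C–G via C – F – B – G. So the diameter is 3.

3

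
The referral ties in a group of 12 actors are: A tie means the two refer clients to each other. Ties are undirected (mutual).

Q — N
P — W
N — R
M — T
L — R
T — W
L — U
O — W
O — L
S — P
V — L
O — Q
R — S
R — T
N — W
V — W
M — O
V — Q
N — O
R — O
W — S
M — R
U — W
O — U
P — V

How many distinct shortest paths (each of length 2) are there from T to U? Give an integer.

1

The shortest distance is 2, and the only length-2 path is T–W–U. So there is exactly 1 shortest path.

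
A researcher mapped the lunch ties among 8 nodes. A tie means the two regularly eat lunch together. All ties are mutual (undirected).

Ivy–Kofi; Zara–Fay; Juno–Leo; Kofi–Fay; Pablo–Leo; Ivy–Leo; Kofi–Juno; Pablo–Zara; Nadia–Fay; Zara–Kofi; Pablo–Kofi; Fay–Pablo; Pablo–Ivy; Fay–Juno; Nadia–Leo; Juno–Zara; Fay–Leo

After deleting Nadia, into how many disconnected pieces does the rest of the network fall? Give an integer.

1

Nadia's neighbors (Fay and Leo) remain reachable from one another through other ties, so the rest of the network stays in one piece.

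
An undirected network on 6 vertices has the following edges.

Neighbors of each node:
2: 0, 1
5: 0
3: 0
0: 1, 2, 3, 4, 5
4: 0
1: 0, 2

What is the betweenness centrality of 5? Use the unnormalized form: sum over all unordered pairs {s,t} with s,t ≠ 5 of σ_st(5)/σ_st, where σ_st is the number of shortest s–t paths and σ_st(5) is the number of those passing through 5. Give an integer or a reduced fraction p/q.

No shortest path between any pair of other nodes passes through 5.
Summing the contributions gives betweenness(5) = 0.

0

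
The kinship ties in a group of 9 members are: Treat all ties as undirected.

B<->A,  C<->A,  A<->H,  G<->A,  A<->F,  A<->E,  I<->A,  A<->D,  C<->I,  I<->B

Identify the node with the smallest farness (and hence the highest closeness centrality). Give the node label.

Farness (sum of distances to all others) for each node — A:8, B:14, C:14, D:15, E:15, F:15, G:15, H:15, I:13.
The smallest farness is 8, for A, so A has the highest closeness.

A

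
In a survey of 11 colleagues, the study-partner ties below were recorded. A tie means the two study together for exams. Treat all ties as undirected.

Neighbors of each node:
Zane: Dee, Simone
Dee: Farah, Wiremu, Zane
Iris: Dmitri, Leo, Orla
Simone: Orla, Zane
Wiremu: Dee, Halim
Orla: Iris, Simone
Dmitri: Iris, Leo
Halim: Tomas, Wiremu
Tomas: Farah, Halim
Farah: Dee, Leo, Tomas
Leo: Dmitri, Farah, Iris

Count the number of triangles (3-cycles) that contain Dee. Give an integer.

0

Dee's neighbors are Farah, Wiremu, and Zane, but none of them are tied to each other, so no triangle contains Dee.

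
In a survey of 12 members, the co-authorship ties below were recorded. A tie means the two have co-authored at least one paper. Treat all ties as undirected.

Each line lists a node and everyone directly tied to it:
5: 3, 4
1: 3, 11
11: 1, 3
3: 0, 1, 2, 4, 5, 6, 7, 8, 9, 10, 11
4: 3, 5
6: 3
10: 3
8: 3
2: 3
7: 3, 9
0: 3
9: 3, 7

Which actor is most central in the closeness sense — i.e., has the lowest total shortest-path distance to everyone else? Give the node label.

3

Farness (sum of distances to all others) for each node — 0:21, 1:20, 2:21, 3:11, 4:20, 5:20, 6:21, 7:20, 8:21, 9:20, 10:21, 11:20.
The smallest farness is 11, for 3, so 3 has the highest closeness.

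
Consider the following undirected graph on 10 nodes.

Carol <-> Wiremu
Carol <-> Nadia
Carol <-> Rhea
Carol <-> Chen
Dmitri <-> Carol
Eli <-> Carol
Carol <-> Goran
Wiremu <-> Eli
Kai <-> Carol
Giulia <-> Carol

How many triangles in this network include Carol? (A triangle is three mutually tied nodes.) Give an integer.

Carol's neighbors: Chen, Dmitri, Eli, Giulia, Goran, Kai, Nadia, Rhea, and Wiremu.
Neighbor pairs that are themselves tied: Carol–Eli–Wiremu. Each forms one triangle with Carol, for 1 in total.

1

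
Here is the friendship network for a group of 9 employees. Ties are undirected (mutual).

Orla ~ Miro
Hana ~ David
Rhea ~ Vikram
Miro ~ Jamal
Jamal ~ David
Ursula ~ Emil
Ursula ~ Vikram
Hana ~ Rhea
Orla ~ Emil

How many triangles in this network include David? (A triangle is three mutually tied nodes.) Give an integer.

David's neighbors are Hana and Jamal, but none of them are tied to each other, so no triangle contains David.

0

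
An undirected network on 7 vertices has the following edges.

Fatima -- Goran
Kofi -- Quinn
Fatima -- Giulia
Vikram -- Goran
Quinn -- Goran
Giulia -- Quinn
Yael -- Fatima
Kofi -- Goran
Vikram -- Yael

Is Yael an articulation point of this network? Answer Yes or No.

No

Even without Yael, every remaining node can still reach every other (the residual graph is connected), so Yael is not a cut vertex.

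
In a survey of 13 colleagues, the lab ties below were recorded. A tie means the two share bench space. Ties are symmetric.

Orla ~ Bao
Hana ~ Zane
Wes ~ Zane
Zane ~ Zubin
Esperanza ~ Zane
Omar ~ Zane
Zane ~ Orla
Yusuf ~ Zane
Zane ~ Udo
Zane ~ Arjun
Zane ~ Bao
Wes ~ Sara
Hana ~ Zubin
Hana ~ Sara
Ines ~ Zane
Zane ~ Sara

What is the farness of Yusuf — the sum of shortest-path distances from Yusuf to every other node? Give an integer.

23

Distances from Yusuf: Arjun:2, Bao:2, Esperanza:2, Hana:2, Ines:2, Omar:2, Orla:2, Sara:2, Udo:2, Wes:2, Zane:1, Zubin:2.
Sum = 2 + 2 + 2 + 2 + 2 + 2 + 2 + 2 + 2 + 2 + 1 + 2 = 23.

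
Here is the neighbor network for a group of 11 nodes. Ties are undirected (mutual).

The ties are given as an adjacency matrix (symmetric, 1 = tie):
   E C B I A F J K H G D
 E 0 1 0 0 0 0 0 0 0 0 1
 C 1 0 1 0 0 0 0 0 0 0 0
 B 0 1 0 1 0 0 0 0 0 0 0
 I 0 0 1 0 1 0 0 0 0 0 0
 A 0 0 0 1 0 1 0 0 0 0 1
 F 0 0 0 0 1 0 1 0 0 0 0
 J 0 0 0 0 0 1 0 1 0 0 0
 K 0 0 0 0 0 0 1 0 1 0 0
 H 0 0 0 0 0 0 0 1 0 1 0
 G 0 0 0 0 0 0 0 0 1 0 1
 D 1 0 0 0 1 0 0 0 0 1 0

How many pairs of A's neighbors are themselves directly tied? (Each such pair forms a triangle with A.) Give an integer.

0

A's neighbors are D, F, and I, but none of them are tied to each other, so no triangle contains A.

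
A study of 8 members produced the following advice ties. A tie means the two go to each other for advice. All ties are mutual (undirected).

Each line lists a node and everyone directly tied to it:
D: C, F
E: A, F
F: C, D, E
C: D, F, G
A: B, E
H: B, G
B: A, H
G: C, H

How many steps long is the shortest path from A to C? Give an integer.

3

One shortest route is A – E – F – C, which uses 3 edges, and at distance 2 from A we only reach {F, H}, which does not include C. So d(A,C) = 3.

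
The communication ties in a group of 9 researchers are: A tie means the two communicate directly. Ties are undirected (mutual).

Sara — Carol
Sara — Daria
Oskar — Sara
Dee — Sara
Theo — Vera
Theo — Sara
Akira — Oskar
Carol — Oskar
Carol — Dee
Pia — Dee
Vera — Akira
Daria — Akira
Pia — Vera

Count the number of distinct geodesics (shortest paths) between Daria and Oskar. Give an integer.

The shortest distance is 2. The length-2 paths are: Daria–Akira–Oskar; Daria–Sara–Oskar.
That gives 2 distinct shortest paths.

2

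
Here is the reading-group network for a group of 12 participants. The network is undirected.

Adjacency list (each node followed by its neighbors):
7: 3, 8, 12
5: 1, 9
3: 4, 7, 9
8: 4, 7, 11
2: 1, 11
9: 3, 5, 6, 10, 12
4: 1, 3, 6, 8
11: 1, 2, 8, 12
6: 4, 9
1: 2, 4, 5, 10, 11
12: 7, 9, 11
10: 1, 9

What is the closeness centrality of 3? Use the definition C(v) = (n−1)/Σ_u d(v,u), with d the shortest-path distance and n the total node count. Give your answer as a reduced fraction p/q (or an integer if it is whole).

Distances from 3: 1:2, 2:3, 4:1, 5:2, 6:2, 7:1, 8:2, 9:1, 10:2, 11:3, 12:2. Sum = 21.
n = 12, so closeness = 11/21.

11/21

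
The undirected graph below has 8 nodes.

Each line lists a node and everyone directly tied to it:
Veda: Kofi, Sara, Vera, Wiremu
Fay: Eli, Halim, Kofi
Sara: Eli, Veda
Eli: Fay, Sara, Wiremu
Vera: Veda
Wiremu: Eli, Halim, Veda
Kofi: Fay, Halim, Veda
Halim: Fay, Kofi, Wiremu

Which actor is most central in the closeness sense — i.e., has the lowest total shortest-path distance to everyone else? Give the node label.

Farness (sum of distances to all others) for each node — Eli:12, Fay:12, Halim:13, Kofi:11, Sara:13, Veda:10, Vera:16, Wiremu:11.
The smallest farness is 10, for Veda, so Veda has the highest closeness.

Veda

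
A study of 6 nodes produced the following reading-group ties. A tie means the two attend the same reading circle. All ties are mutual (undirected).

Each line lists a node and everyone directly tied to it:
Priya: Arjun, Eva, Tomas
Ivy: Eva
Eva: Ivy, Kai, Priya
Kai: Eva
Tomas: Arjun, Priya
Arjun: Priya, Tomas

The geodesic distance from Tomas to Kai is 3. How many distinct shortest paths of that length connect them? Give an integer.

1

The shortest distance is 3, and the only length-3 path is Tomas–Priya–Eva–Kai. So there is exactly 1 shortest path.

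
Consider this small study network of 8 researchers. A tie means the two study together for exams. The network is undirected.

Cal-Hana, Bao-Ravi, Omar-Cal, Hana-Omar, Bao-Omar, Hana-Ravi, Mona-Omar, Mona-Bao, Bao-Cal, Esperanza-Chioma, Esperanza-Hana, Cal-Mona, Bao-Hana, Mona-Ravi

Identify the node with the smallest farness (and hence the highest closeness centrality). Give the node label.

Hana

Farness (sum of distances to all others) for each node — Bao:10, Cal:11, Chioma:19, Esperanza:13, Hana:9, Mona:13, Omar:11, Ravi:12.
The smallest farness is 9, for Hana, so Hana has the highest closeness.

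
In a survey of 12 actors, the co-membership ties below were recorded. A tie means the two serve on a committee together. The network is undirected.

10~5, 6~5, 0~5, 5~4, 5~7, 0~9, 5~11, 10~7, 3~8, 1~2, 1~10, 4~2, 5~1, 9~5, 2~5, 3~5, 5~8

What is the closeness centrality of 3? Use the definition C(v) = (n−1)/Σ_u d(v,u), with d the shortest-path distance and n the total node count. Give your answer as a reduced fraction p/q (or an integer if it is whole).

11/20

Distances from 3: 0:2, 1:2, 2:2, 4:2, 5:1, 6:2, 7:2, 8:1, 9:2, 10:2, 11:2. Sum = 20.
n = 12, so closeness = 11/20.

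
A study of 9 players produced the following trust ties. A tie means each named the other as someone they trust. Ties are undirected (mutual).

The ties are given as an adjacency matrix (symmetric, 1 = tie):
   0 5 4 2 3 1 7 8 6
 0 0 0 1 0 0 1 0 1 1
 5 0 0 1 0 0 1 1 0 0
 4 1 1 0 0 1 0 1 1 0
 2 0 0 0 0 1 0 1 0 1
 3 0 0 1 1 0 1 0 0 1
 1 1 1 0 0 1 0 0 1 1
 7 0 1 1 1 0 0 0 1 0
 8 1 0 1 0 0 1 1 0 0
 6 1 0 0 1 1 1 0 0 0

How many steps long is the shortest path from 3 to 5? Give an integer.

2

One shortest route is 3 – 4 – 5, which uses 2 edges, and 3 and 5 are not directly tied, so nothing shorter exists. So d(3,5) = 2.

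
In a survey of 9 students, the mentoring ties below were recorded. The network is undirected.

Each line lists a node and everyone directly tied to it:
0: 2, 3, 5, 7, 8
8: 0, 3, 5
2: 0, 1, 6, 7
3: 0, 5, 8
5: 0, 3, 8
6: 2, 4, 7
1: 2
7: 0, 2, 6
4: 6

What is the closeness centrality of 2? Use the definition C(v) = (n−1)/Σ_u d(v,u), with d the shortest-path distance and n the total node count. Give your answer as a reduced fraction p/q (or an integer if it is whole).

2/3

Distances from 2: 0:1, 1:1, 3:2, 4:2, 5:2, 6:1, 7:1, 8:2. Sum = 12.
n = 9, so closeness = 8/12 = 2/3.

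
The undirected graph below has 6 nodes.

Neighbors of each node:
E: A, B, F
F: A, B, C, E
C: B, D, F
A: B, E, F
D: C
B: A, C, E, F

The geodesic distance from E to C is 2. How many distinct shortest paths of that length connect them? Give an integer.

2

The shortest distance is 2. The length-2 paths are: E–F–C; E–B–C.
That gives 2 distinct shortest paths.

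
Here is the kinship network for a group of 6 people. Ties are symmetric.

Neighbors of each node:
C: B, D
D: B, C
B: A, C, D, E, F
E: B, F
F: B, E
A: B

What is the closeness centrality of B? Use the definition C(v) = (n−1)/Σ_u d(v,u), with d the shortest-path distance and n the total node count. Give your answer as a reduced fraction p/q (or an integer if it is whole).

1

Distances from B: A:1, C:1, D:1, E:1, F:1. Sum = 5.
n = 6, so closeness = 5/5 = 1.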